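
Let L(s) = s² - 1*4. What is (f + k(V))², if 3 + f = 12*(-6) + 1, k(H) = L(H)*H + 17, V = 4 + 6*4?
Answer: 474499089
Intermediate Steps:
L(s) = -4 + s² (L(s) = s² - 4 = -4 + s²)
V = 28 (V = 4 + 24 = 28)
k(H) = 17 + H*(-4 + H²) (k(H) = (-4 + H²)*H + 17 = H*(-4 + H²) + 17 = 17 + H*(-4 + H²))
f = -74 (f = -3 + (12*(-6) + 1) = -3 + (-72 + 1) = -3 - 71 = -74)
(f + k(V))² = (-74 + (17 + 28*(-4 + 28²)))² = (-74 + (17 + 28*(-4 + 784)))² = (-74 + (17 + 28*780))² = (-74 + (17 + 21840))² = (-74 + 21857)² = 21783² = 474499089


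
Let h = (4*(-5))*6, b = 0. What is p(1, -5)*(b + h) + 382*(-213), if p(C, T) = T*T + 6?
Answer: -85086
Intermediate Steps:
h = -120 (h = -20*6 = -120)
p(C, T) = 6 + T**2 (p(C, T) = T**2 + 6 = 6 + T**2)
p(1, -5)*(b + h) + 382*(-213) = (6 + (-5)**2)*(0 - 120) + 382*(-213) = (6 + 25)*(-120) - 81366 = 31*(-120) - 81366 = -3720 - 81366 = -85086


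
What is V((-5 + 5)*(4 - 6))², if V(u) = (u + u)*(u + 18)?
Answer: 0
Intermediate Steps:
V(u) = 2*u*(18 + u) (V(u) = (2*u)*(18 + u) = 2*u*(18 + u))
V((-5 + 5)*(4 - 6))² = (2*((-5 + 5)*(4 - 6))*(18 + (-5 + 5)*(4 - 6)))² = (2*(0*(-2))*(18 + 0*(-2)))² = (2*0*(18 + 0))² = (2*0*18)² = 0² = 0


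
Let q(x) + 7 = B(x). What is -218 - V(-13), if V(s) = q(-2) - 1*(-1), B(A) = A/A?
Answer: -213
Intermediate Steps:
B(A) = 1
q(x) = -6 (q(x) = -7 + 1 = -6)
V(s) = -5 (V(s) = -6 - 1*(-1) = -6 + 1 = -5)
-218 - V(-13) = -218 - 1*(-5) = -218 + 5 = -213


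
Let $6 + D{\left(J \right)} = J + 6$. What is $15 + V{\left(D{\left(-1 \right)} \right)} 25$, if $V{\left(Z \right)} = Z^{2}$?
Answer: $40$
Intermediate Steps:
$D{\left(J \right)} = J$ ($D{\left(J \right)} = -6 + \left(J + 6\right) = -6 + \left(6 + J\right) = J$)
$15 + V{\left(D{\left(-1 \right)} \right)} 25 = 15 + \left(-1\right)^{2} \cdot 25 = 15 + 1 \cdot 25 = 15 + 25 = 40$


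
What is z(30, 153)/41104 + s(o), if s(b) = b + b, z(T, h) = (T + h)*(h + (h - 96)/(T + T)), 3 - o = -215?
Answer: 358990337/822080 ≈ 436.69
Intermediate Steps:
o = 218 (o = 3 - 1*(-215) = 3 + 215 = 218)
z(T, h) = (T + h)*(h + (-96 + h)/(2*T)) (z(T, h) = (T + h)*(h + (-96 + h)/((2*T))) = (T + h)*(h + (-96 + h)*(1/(2*T))) = (T + h)*(h + (-96 + h)/(2*T)))
s(b) = 2*b
z(30, 153)/41104 + s(o) = (-48 + 153² + (½)*153 + 30*153 + (½)*153²/30 - 48*153/30)/41104 + 2*218 = (-48 + 23409 + 153/2 + 4590 + (½)*(1/30)*23409 - 48*153*1/30)*(1/41104) + 436 = (-48 + 23409 + 153/2 + 4590 + 7803/20 - 1224/5)*(1/41104) + 436 = (563457/20)*(1/41104) + 436 = 563457/822080 + 436 = 358990337/822080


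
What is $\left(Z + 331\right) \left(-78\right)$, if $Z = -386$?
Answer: $4290$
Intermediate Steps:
$\left(Z + 331\right) \left(-78\right) = \left(-386 + 331\right) \left(-78\right) = \left(-55\right) \left(-78\right) = 4290$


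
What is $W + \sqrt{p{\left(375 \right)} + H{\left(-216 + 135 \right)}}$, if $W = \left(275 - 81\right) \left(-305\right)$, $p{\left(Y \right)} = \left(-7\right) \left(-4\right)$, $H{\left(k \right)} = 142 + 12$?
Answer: $-59170 + \sqrt{182} \approx -59157.0$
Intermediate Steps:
$H{\left(k \right)} = 154$
$p{\left(Y \right)} = 28$
$W = -59170$ ($W = \left(275 - 81\right) \left(-305\right) = 194 \left(-305\right) = -59170$)
$W + \sqrt{p{\left(375 \right)} + H{\left(-216 + 135 \right)}} = -59170 + \sqrt{28 + 154} = -59170 + \sqrt{182}$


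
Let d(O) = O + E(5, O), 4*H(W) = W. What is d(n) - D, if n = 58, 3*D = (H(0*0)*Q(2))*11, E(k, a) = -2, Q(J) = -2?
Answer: 56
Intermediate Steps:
H(W) = W/4
D = 0 (D = ((((0*0)/4)*(-2))*11)/3 = ((((¼)*0)*(-2))*11)/3 = ((0*(-2))*11)/3 = (0*11)/3 = (⅓)*0 = 0)
d(O) = -2 + O (d(O) = O - 2 = -2 + O)
d(n) - D = (-2 + 58) - 1*0 = 56 + 0 = 56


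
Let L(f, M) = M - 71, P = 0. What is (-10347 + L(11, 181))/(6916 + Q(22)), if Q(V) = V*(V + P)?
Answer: -10237/7400 ≈ -1.3834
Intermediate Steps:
Q(V) = V**2 (Q(V) = V*(V + 0) = V*V = V**2)
L(f, M) = -71 + M
(-10347 + L(11, 181))/(6916 + Q(22)) = (-10347 + (-71 + 181))/(6916 + 22**2) = (-10347 + 110)/(6916 + 484) = -10237/7400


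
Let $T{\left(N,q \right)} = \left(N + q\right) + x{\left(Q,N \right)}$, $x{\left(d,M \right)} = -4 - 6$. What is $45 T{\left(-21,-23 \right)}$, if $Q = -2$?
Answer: $-2430$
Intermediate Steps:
$x{\left(d,M \right)} = -10$ ($x{\left(d,M \right)} = -4 - 6 = -10$)
$T{\left(N,q \right)} = -10 + N + q$ ($T{\left(N,q \right)} = \left(N + q\right) - 10 = -10 + N + q$)
$45 T{\left(-21,-23 \right)} = 45 \left(-10 - 21 - 23\right) = 45 \left(-54\right) = -2430$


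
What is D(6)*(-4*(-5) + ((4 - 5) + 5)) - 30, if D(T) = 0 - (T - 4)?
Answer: -78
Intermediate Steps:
D(T) = 4 - T (D(T) = 0 - (-4 + T) = 0 + (4 - T) = 4 - T)
D(6)*(-4*(-5) + ((4 - 5) + 5)) - 30 = (4 - 1*6)*(-4*(-5) + ((4 - 5) + 5)) - 30 = (4 - 6)*(20 + (-1 + 5)) - 30 = -2*(20 + 4) - 30 = -2*24 - 30 = -48 - 30 = -78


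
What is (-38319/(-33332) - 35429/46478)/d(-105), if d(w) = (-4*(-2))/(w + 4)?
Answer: -30303588227/6196818784 ≈ -4.8902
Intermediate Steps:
d(w) = 8/(4 + w)
(-38319/(-33332) - 35429/46478)/d(-105) = (-38319/(-33332) - 35429/46478)/((8/(4 - 105))) = (-38319*(-1/33332) - 35429*1/46478)/((8/(-101))) = (38319/33332 - 35429/46478)/((8*(-1/101))) = 300035527/(774602348*(-8/101)) = (300035527/774602348)*(-101/8) = -30303588227/6196818784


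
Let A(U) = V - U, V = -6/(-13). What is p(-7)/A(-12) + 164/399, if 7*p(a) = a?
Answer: 7127/21546 ≈ 0.33078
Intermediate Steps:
p(a) = a/7
V = 6/13 (V = -6*(-1/13) = 6/13 ≈ 0.46154)
A(U) = 6/13 - U
p(-7)/A(-12) + 164/399 = ((1/7)*(-7))/(6/13 - 1*(-12)) + 164/399 = -1/(6/13 + 12) + 164*(1/399) = -1/162/13 + 164/399 = -1*13/162 + 164/399 = -13/162 + 164/399 = 7127/21546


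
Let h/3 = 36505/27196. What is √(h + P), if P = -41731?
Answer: I*√7715551168039/13598 ≈ 204.27*I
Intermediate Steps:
h = 109515/27196 (h = 3*(36505/27196) = 109515/27196 ≈ 4.0269)
√(h + P) = √(109515/27196 - 41731) = √(-1134806761/27196) = I*√7715551168039/13598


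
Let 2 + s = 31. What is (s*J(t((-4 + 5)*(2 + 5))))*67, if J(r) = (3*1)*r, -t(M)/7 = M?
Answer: -285621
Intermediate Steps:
t(M) = -7*M
J(r) = 3*r
s = 29 (s = -2 + 31 = 29)
(s*J(t((-4 + 5)*(2 + 5))))*67 = (29*(3*(-7*(-4 + 5)*(2 + 5))))*67 = (29*(3*(-7*7)))*67 = (29*(3*(-49)))*67 = (29*(-147))*67 = -4263*67 = -285621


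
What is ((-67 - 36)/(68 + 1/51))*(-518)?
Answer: 2721054/3469 ≈ 784.39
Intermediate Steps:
((-67 - 36)/(68 + 1/51))*(-518) = -103/(68 + 1/51)*(-518) = -103/3469/51*(-518) = -103*51/3469*(-518) = -5253/3469*(-518) = 2721054/3469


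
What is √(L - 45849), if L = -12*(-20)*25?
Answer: I*√39849 ≈ 199.62*I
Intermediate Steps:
L = 6000 (L = 240*25 = 6000)
√(L - 45849) = √(6000 - 45849) = √(-39849) = I*√39849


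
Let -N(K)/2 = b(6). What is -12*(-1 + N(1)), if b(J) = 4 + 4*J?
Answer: 684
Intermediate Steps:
N(K) = -56 (N(K) = -2*(4 + 4*6) = -2*(4 + 24) = -2*28 = -56)
-12*(-1 + N(1)) = -12*(-1 - 56) = -12*(-57) = 684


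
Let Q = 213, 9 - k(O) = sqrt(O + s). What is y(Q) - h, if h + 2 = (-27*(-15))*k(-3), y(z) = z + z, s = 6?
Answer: -3217 + 405*sqrt(3) ≈ -2515.5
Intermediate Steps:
k(O) = 9 - sqrt(6 + O) (k(O) = 9 - sqrt(O + 6) = 9 - sqrt(6 + O))
y(z) = 2*z
h = 3643 - 405*sqrt(3) (h = -2 + (-27*(-15))*(9 - sqrt(6 - 3)) = -2 + 405*(9 - sqrt(3)) = -2 + (3645 - 405*sqrt(3)) = 3643 - 405*sqrt(3) ≈ 2941.5)
y(Q) - h = 2*213 - (3643 - 405*sqrt(3)) = 426 + (-3643 + 405*sqrt(3)) = -3217 + 405*sqrt(3)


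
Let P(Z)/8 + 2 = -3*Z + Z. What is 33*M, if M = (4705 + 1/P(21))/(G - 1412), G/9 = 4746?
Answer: 4968477/1321664 ≈ 3.7593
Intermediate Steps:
P(Z) = -16 - 16*Z (P(Z) = -16 + 8*(-3*Z + Z) = -16 + 8*(-2*Z) = -16 - 16*Z)
G = 42714 (G = 9*4746 = 42714)
M = 1656159/14538304 (M = (4705 + 1/(-16 - 16*21))/(42714 - 1412) = (4705 + 1/(-16 - 336))/41302 = (4705 + 1/(-352))*(1/41302) = (4705 - 1/352)*(1/41302) = (1656159/352)*(1/41302) = 1656159/14538304 ≈ 0.11392)
33*M = 33*(1656159/14538304) = 4968477/1321664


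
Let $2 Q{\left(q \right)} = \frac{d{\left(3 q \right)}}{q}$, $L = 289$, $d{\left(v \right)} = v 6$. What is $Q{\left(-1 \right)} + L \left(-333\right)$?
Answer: $-96228$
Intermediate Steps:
$d{\left(v \right)} = 6 v$
$Q{\left(q \right)} = 9$ ($Q{\left(q \right)} = \frac{6 \cdot 3 q \frac{1}{q}}{2} = \frac{18 q \frac{1}{q}}{2} = \frac{1}{2} \cdot 18 = 9$)
$Q{\left(-1 \right)} + L \left(-333\right) = 9 + 289 \left(-333\right) = 9 - 96237 = -96228$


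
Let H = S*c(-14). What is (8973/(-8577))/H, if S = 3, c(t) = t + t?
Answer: 997/80052 ≈ 0.012454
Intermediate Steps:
c(t) = 2*t
H = -84 (H = 3*(2*(-14)) = 3*(-28) = -84)
(8973/(-8577))/H = (8973/(-8577))/(-84) = (8973*(-1/8577))*(-1/84) = -997/953*(-1/84) = 997/80052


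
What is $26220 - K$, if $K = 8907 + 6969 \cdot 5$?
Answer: $-17532$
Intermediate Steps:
$K = 43752$ ($K = 8907 + 34845 = 43752$)
$26220 - K = 26220 - 43752 = -17532$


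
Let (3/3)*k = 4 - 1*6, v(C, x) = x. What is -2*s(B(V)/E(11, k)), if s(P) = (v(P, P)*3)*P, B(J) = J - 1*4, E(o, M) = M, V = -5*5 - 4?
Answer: -3267/2 ≈ -1633.5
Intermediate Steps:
V = -29 (V = -25 - 4 = -29)
k = -2 (k = 4 - 1*6 = 4 - 6 = -2)
B(J) = -4 + J (B(J) = J - 4 = -4 + J)
s(P) = 3*P**2 (s(P) = (P*3)*P = (3*P)*P = 3*P**2)
-2*s(B(V)/E(11, k)) = -6*((-4 - 29)/(-2))**2 = -6*(-33*(-1/2))**2 = -6*(33/2)**2 = -6*1089/4 = -2*3267/4 = -3267/2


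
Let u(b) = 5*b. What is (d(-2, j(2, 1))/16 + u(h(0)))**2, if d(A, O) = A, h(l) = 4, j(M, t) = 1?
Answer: 25281/64 ≈ 395.02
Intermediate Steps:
(d(-2, j(2, 1))/16 + u(h(0)))**2 = (-2/16 + 5*4)**2 = (-2*1/16 + 20)**2 = (-1/8 + 20)**2 = (159/8)**2 = 25281/64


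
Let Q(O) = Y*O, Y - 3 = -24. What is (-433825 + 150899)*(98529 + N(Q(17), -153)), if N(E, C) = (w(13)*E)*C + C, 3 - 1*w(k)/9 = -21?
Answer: -3365832554112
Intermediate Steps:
Y = -21 (Y = 3 - 24 = -21)
w(k) = 216 (w(k) = 27 - 9*(-21) = 27 + 189 = 216)
Q(O) = -21*O
N(E, C) = C + 216*C*E (N(E, C) = (216*E)*C + C = 216*C*E + C = C + 216*C*E)
(-433825 + 150899)*(98529 + N(Q(17), -153)) = (-433825 + 150899)*(98529 - 153*(1 + 216*(-21*17))) = -282926*(98529 - 153*(1 + 216*(-357))) = -282926*(98529 - 153*(1 - 77112)) = -282926*(98529 - 153*(-77111)) = -282926*(98529 + 11797983) = -282926*11896512 = -3365832554112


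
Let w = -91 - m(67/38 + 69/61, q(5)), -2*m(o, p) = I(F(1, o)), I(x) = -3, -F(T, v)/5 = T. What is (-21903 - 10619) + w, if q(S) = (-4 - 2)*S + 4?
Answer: -65229/2 ≈ -32615.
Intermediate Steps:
F(T, v) = -5*T
q(S) = 4 - 6*S (q(S) = -6*S + 4 = 4 - 6*S)
m(o, p) = 3/2 (m(o, p) = -1/2*(-3) = 3/2)
w = -185/2 (w = -91 - 1*3/2 = -91 - 3/2 = -185/2 ≈ -92.500)
(-21903 - 10619) + w = (-21903 - 10619) - 185/2 = -32522 - 185/2 = -65229/2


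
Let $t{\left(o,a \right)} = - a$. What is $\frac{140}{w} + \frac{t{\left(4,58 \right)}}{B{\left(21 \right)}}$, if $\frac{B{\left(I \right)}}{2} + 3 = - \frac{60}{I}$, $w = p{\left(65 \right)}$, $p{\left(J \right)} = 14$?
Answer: $\frac{613}{41} \approx 14.951$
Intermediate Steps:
$w = 14$
$B{\left(I \right)} = -6 - \frac{120}{I}$ ($B{\left(I \right)} = -6 + 2 \left(- \frac{60}{I}\right) = -6 - \frac{120}{I}$)
$\frac{140}{w} + \frac{t{\left(4,58 \right)}}{B{\left(21 \right)}} = \frac{140}{14} + \frac{\left(-1\right) 58}{-6 - \frac{120}{21}} = 140 \cdot \frac{1}{14} - \frac{58}{-6 - \frac{40}{7}} = 10 - \frac{58}{-6 - \frac{40}{7}} = 10 - \frac{58}{- \frac{82}{7}} = 10 - - \frac{203}{41} = 10 + \frac{203}{41} = \frac{613}{41}$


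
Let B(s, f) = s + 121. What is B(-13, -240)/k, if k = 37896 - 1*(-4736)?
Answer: 27/10658 ≈ 0.0025333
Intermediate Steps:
B(s, f) = 121 + s
k = 42632 (k = 37896 + 4736 = 42632)
B(-13, -240)/k = (121 - 13)/42632 = 108*(1/42632) = 27/10658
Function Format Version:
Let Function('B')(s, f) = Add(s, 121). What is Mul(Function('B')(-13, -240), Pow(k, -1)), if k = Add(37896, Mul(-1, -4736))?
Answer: Rational(27, 10658) ≈ 0.0025333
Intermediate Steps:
Function('B')(s, f) = Add(121, s)
k = 42632 (k = Add(37896, 4736) = 42632)
Mul(Function('B')(-13, -240), Pow(k, -1)) = Mul(Add(121, -13), Pow(42632, -1)) = Mul(108, Rational(1, 42632)) = Rational(27, 10658)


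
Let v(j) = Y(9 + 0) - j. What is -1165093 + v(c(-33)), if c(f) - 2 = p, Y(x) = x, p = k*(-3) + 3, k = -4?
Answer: -1165101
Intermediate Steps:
p = 15 (p = -4*(-3) + 3 = 12 + 3 = 15)
c(f) = 17 (c(f) = 2 + 15 = 17)
v(j) = 9 - j (v(j) = (9 + 0) - j = 9 - j)
-1165093 + v(c(-33)) = -1165093 + (9 - 1*17) = -1165093 + (9 - 17) = -1165093 - 8 = -1165101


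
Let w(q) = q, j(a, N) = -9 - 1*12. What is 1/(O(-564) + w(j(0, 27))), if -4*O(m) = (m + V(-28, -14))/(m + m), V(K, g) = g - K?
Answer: -2256/47651 ≈ -0.047344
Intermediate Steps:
j(a, N) = -21 (j(a, N) = -9 - 12 = -21)
O(m) = -(14 + m)/(8*m) (O(m) = -(m + (-14 - 1*(-28)))/(4*(m + m)) = -(m + (-14 + 28))/(4*(2*m)) = -(m + 14)*1/(2*m)/4 = -(14 + m)*1/(2*m)/4 = -(14 + m)/(8*m))
1/(O(-564) + w(j(0, 27))) = 1/((⅛)*(-14 - 1*(-564))/(-564) - 21) = 1/((⅛)*(-1/564)*(-14 + 564) - 21) = 1/((⅛)*(-1/564)*550 - 21) = 1/(-275/2256 - 21) = 1/(-47651/2256) = -2256/47651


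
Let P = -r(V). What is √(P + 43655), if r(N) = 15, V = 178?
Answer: 2*√10910 ≈ 208.90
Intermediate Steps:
P = -15 (P = -1*15 = -15)
√(P + 43655) = √(-15 + 43655) = √43640 = 2*√10910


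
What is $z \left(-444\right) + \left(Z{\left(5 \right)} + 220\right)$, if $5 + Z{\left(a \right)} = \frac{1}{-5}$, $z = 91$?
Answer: $- \frac{200946}{5} \approx -40189.0$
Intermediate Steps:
$Z{\left(a \right)} = - \frac{26}{5}$ ($Z{\left(a \right)} = -5 + \frac{1}{-5} = -5 - \frac{1}{5} = - \frac{26}{5}$)
$z \left(-444\right) + \left(Z{\left(5 \right)} + 220\right) = 91 \left(-444\right) + \left(- \frac{26}{5} + 220\right) = -40404 + \frac{1074}{5} = - \frac{200946}{5}$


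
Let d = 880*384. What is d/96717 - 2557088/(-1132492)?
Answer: 52500464728/9127602397 ≈ 5.7518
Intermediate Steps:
d = 337920
d/96717 - 2557088/(-1132492) = 337920/96717 - 2557088/(-1132492) = 337920*(1/96717) - 2557088*(-1/1132492) = 112640/32239 + 639272/283123 = 52500464728/9127602397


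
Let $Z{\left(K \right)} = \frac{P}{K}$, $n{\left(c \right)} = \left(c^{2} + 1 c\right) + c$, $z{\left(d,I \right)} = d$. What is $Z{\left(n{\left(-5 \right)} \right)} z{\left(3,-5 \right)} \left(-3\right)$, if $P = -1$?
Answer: $\frac{3}{5} \approx 0.6$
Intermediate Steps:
$n{\left(c \right)} = c^{2} + 2 c$ ($n{\left(c \right)} = \left(c^{2} + c\right) + c = \left(c + c^{2}\right) + c = c^{2} + 2 c$)
$Z{\left(K \right)} = - \frac{1}{K}$
$Z{\left(n{\left(-5 \right)} \right)} z{\left(3,-5 \right)} \left(-3\right) = - \frac{1}{\left(-5\right) \left(2 - 5\right)} 3 \left(-3\right) = - \frac{1}{\left(-5\right) \left(-3\right)} 3 \left(-3\right) = - \frac{1}{15} \cdot 3 \left(-3\right) = \left(-1\right) \frac{1}{15} \cdot 3 \left(-3\right) = \left(- \frac{1}{15}\right) 3 \left(-3\right) = \left(- \frac{1}{5}\right) \left(-3\right) = \frac{3}{5}$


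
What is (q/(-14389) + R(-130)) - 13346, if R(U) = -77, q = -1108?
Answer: -193142439/14389 ≈ -13423.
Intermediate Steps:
(q/(-14389) + R(-130)) - 13346 = (-1108/(-14389) - 77) - 13346 = (-1108*(-1/14389) - 77) - 13346 = (1108/14389 - 77) - 13346 = -1106845/14389 - 13346 = -193142439/14389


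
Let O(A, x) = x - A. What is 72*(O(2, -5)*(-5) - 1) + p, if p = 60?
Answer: 2508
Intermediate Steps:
72*(O(2, -5)*(-5) - 1) + p = 72*((-5 - 1*2)*(-5) - 1) + 60 = 72*((-5 - 2)*(-5) - 1) + 60 = 72*(-7*(-5) - 1) + 60 = 72*(35 - 1) + 60 = 72*34 + 60 = 2448 + 60 = 2508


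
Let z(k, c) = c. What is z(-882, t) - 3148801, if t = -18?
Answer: -3148819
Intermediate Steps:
z(-882, t) - 3148801 = -18 - 3148801 = -3148819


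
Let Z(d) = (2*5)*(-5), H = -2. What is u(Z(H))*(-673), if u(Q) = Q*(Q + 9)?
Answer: -1379650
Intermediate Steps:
Z(d) = -50 (Z(d) = 10*(-5) = -50)
u(Q) = Q*(9 + Q)
u(Z(H))*(-673) = -50*(9 - 50)*(-673) = -50*(-41)*(-673) = 2050*(-673) = -1379650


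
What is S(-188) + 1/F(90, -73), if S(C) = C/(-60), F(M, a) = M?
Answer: 283/90 ≈ 3.1444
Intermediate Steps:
S(C) = -C/60 (S(C) = C*(-1/60) = -C/60)
S(-188) + 1/F(90, -73) = -1/60*(-188) + 1/90 = 47/15 + 1/90 = 283/90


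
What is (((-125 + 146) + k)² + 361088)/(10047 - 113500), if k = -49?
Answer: -51696/14779 ≈ -3.4979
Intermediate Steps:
(((-125 + 146) + k)² + 361088)/(10047 - 113500) = (((-125 + 146) - 49)² + 361088)/(10047 - 113500) = ((21 - 49)² + 361088)/(-103453) = ((-28)² + 361088)*(-1/103453) = (784 + 361088)*(-1/103453) = 361872*(-1/103453) = -51696/14779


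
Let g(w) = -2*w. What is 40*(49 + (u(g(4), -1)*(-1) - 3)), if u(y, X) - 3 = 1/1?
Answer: 1680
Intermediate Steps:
u(y, X) = 4 (u(y, X) = 3 + 1/1 = 3 + 1 = 4)
40*(49 + (u(g(4), -1)*(-1) - 3)) = 40*(49 + (4*(-1) - 3)) = 40*(49 + (-4 - 3)) = 40*(49 - 7) = 40*42 = 1680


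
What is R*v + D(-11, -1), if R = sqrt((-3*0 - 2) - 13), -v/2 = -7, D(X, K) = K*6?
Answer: -6 + 14*I*sqrt(15) ≈ -6.0 + 54.222*I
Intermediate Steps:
D(X, K) = 6*K
v = 14 (v = -2*(-7) = 14)
R = I*sqrt(15) (R = sqrt((0 - 2) - 13) = sqrt(-2 - 13) = sqrt(-15) = I*sqrt(15) ≈ 3.873*I)
R*v + D(-11, -1) = (I*sqrt(15))*14 + 6*(-1) = 14*I*sqrt(15) - 6 = -6 + 14*I*sqrt(15)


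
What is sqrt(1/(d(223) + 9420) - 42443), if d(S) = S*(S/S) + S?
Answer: I*sqrt(4131314856642)/9866 ≈ 206.02*I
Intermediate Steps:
d(S) = 2*S (d(S) = S*1 + S = S + S = 2*S)
sqrt(1/(d(223) + 9420) - 42443) = sqrt(1/(2*223 + 9420) - 42443) = sqrt(1/(446 + 9420) - 42443) = sqrt(1/9866 - 42443) = sqrt(-418742637/9866) = I*sqrt(4131314856642)/9866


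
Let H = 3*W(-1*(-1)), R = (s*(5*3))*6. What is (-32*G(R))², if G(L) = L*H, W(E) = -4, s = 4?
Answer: 19110297600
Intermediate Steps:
R = 360 (R = (4*(5*3))*6 = (4*15)*6 = 60*6 = 360)
H = -12 (H = 3*(-4) = -12)
G(L) = -12*L (G(L) = L*(-12) = -12*L)
(-32*G(R))² = (-(-384)*360)² = (-32*(-4320))² = 138240² = 19110297600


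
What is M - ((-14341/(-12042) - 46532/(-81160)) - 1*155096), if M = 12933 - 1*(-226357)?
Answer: 24090190019501/61083045 ≈ 3.9438e+5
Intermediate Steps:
M = 239290 (M = 12933 + 226357 = 239290)
M - ((-14341/(-12042) - 46532/(-81160)) - 1*155096) = 239290 - ((-14341/(-12042) - 46532/(-81160)) - 1*155096) = 239290 - ((-14341*(-1/12042) - 46532*(-1/81160)) - 155096) = 239290 - ((14341/12042 + 11633/20290) - 155096) = 239290 - (107765869/61083045 - 155096) = 239290 - 1*(-9473628181451/61083045) = 239290 + 9473628181451/61083045 = 24090190019501/61083045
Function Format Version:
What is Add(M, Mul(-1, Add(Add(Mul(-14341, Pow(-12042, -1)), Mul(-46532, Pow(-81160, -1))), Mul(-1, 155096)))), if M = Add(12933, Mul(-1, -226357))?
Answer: Rational(24090190019501, 61083045) ≈ 3.9438e+5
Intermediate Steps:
M = 239290 (M = Add(12933, 226357) = 239290)
Add(M, Mul(-1, Add(Add(Mul(-14341, Pow(-12042, -1)), Mul(-46532, Pow(-81160, -1))), Mul(-1, 155096)))) = Add(239290, Mul(-1, Add(Add(Mul(-14341, Pow(-12042, -1)), Mul(-46532, Pow(-81160, -1))), Mul(-1, 155096)))) = Add(239290, Mul(-1, Add(Add(Mul(-14341, Rational(-1, 12042)), Mul(-46532, Rational(-1, 81160))), -155096))) = Add(239290, Mul(-1, Add(Add(Rational(14341, 12042), Rational(11633, 20290)), -155096))) = Add(239290, Mul(-1, Add(Rational(107765869, 61083045), -155096))) = Add(239290, Mul(-1, Rational(-9473628181451, 61083045))) = Add(239290, Rational(9473628181451, 61083045)) = Rational(24090190019501, 61083045)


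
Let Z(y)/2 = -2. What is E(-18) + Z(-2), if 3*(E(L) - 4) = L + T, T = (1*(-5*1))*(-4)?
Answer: ⅔ ≈ 0.66667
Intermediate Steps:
Z(y) = -4 (Z(y) = 2*(-2) = -4)
T = 20 (T = (1*(-5))*(-4) = -5*(-4) = 20)
E(L) = 32/3 + L/3 (E(L) = 4 + (L + 20)/3 = 4 + (20 + L)/3 = 4 + (20/3 + L/3) = 32/3 + L/3)
E(-18) + Z(-2) = (32/3 + (⅓)*(-18)) - 4 = (32/3 - 6) - 4 = 14/3 - 4 = ⅔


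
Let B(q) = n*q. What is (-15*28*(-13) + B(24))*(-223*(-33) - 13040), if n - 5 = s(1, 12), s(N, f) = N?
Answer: -31836324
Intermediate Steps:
n = 6 (n = 5 + 1 = 6)
B(q) = 6*q
(-15*28*(-13) + B(24))*(-223*(-33) - 13040) = (-15*28*(-13) + 6*24)*(-223*(-33) - 13040) = (-420*(-13) + 144)*(7359 - 13040) = (5460 + 144)*(-5681) = 5604*(-5681) = -31836324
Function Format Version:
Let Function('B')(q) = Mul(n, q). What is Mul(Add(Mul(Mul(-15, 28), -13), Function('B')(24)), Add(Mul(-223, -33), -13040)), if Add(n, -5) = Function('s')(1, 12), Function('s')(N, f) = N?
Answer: -31836324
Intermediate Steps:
n = 6 (n = Add(5, 1) = 6)
Function('B')(q) = Mul(6, q)
Mul(Add(Mul(Mul(-15, 28), -13), Function('B')(24)), Add(Mul(-223, -33), -13040)) = Mul(Add(Mul(Mul(-15, 28), -13), Mul(6, 24)), Add(Mul(-223, -33), -13040)) = Mul(Add(Mul(-420, -13), 144), Add(7359, -13040)) = Mul(Add(5460, 144), -5681) = Mul(5604, -5681) = -31836324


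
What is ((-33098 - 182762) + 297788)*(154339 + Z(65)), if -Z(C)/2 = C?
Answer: 12634034952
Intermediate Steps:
Z(C) = -2*C
((-33098 - 182762) + 297788)*(154339 + Z(65)) = ((-33098 - 182762) + 297788)*(154339 - 2*65) = (-215860 + 297788)*(154339 - 130) = 81928*154209 = 12634034952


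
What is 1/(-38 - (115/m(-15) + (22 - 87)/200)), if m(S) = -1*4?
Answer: -40/357 ≈ -0.11204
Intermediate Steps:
m(S) = -4
1/(-38 - (115/m(-15) + (22 - 87)/200)) = 1/(-38 - (115/(-4) + (22 - 87)/200)) = 1/(-38 - (115*(-1/4) - 65*1/200)) = 1/(-38 - (-115/4 - 13/40)) = 1/(-38 - 1*(-1163/40)) = 1/(-38 + 1163/40) = 1/(-357/40) = -40/357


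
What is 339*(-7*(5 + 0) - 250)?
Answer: -96615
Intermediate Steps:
339*(-7*(5 + 0) - 250) = 339*(-7*5 - 250) = 339*(-35 - 250) = 339*(-285) = -96615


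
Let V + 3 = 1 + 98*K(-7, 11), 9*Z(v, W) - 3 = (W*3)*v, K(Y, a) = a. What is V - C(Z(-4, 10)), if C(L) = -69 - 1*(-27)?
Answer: 1118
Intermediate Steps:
Z(v, W) = 1/3 + W*v/3 (Z(v, W) = 1/3 + ((W*3)*v)/9 = 1/3 + ((3*W)*v)/9 = 1/3 + (3*W*v)/9 = 1/3 + W*v/3)
V = 1076 (V = -3 + (1 + 98*11) = -3 + (1 + 1078) = -3 + 1079 = 1076)
C(L) = -42 (C(L) = -69 + 27 = -42)
V - C(Z(-4, 10)) = 1076 - 1*(-42) = 1076 + 42 = 1118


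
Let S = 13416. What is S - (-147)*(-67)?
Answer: 3567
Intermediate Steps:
S - (-147)*(-67) = 13416 - (-147)*(-67) = 13416 - 1*9849 = 13416 - 9849 = 3567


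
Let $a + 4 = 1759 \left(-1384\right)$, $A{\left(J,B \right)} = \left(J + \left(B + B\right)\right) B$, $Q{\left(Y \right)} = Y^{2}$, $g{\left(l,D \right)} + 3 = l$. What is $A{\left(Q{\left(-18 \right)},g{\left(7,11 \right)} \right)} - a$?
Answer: $2435788$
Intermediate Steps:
$g{\left(l,D \right)} = -3 + l$
$A{\left(J,B \right)} = B \left(J + 2 B\right)$ ($A{\left(J,B \right)} = \left(J + 2 B\right) B = B \left(J + 2 B\right)$)
$a = -2434460$ ($a = -4 + 1759 \left(-1384\right) = -4 - 2434456 = -2434460$)
$A{\left(Q{\left(-18 \right)},g{\left(7,11 \right)} \right)} - a = \left(-3 + 7\right) \left(\left(-18\right)^{2} + 2 \left(-3 + 7\right)\right) - -2434460 = 4 \left(324 + 2 \cdot 4\right) + 2434460 = 4 \left(324 + 8\right) + 2434460 = 4 \cdot 332 + 2434460 = 1328 + 2434460 = 2435788$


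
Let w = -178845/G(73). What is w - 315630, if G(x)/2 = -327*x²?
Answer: -366674255245/1161722 ≈ -3.1563e+5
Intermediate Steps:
G(x) = -654*x² (G(x) = 2*(-327*x²) = -654*x²)
w = 59615/1161722 (w = -178845/((-654*73²)) = -178845/((-654*5329)) = -178845/(-3485166) = -178845*(-1/3485166) = 59615/1161722 ≈ 0.051316)
w - 315630 = 59615/1161722 - 315630 = -366674255245/1161722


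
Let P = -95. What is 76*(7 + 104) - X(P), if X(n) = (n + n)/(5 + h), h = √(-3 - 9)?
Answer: 313082/37 - 380*I*√3/37 ≈ 8461.7 - 17.789*I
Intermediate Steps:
h = 2*I*√3 (h = √(-12) = 2*I*√3 ≈ 3.4641*I)
X(n) = 2*n/(5 + 2*I*√3) (X(n) = (n + n)/(5 + 2*I*√3) = (2*n)/(5 + 2*I*√3) = 2*n/(5 + 2*I*√3))
76*(7 + 104) - X(P) = 76*(7 + 104) - ((10/37)*(-95) - 4/37*I*(-95)*√3) = 76*111 - (-950/37 + 380*I*√3/37) = 8436 + (950/37 - 380*I*√3/37) = 313082/37 - 380*I*√3/37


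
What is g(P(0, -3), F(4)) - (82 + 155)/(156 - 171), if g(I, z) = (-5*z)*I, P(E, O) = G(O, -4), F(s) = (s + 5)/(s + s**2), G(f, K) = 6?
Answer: 23/10 ≈ 2.3000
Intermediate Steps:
F(s) = (5 + s)/(s + s**2)
P(E, O) = 6
g(I, z) = -5*I*z
g(P(0, -3), F(4)) - (82 + 155)/(156 - 171) = -5*6*(5 + 4)/(4*(1 + 4)) - (82 + 155)/(156 - 171) = -5*6*(1/4)*9/5 - 237/(-15) = -5*6*(1/4)*(1/5)*9 - 237*(-1)/15 = -5*6*9/20 - 1*(-79/5) = -27/2 + 79/5 = 23/10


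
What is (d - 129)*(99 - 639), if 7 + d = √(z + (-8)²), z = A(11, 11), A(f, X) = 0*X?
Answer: 69120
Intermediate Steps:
A(f, X) = 0
z = 0
d = 1 (d = -7 + √(0 + (-8)²) = -7 + √(0 + 64) = -7 + √64 = -7 + 8 = 1)
(d - 129)*(99 - 639) = (1 - 129)*(99 - 639) = -128*(-540) = 69120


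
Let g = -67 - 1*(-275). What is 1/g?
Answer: 1/208 ≈ 0.0048077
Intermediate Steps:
g = 208 (g = -67 + 275 = 208)
1/g = 1/208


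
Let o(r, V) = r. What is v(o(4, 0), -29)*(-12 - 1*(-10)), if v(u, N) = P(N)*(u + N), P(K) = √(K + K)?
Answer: 50*I*√58 ≈ 380.79*I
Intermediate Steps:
P(K) = √2*√K (P(K) = √(2*K) = √2*√K)
v(u, N) = √2*√N*(N + u) (v(u, N) = (√2*√N)*(u + N) = (√2*√N)*(N + u) = √2*√N*(N + u))
v(o(4, 0), -29)*(-12 - 1*(-10)) = (√2*√(-29)*(-29 + 4))*(-12 - 1*(-10)) = (√2*(I*√29)*(-25))*(-12 + 10) = -25*I*√58*(-2) = 50*I*√58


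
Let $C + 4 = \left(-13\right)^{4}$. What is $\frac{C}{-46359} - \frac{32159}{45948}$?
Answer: $- \frac{103814671}{78892716} \approx -1.3159$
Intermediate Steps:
$C = 28557$ ($C = -4 + \left(-13\right)^{4} = -4 + 28561 = 28557$)
$\frac{C}{-46359} - \frac{32159}{45948} = \frac{28557}{-46359} - \frac{32159}{45948} = 28557 \left(- \frac{1}{46359}\right) - \frac{32159}{45948} = - \frac{3173}{5151} - \frac{32159}{45948} = - \frac{103814671}{78892716}$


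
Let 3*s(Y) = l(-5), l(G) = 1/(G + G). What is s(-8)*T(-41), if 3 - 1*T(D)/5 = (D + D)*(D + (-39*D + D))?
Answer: -124397/6 ≈ -20733.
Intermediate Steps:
l(G) = 1/(2*G)
s(Y) = -1/30 (s(Y) = ((1/2)/(-5))/3 = ((1/2)*(-1/5))/3 = (1/3)*(-1/10) = -1/30)
T(D) = 15 + 370*D**2 (T(D) = 15 - 5*(D + D)*(D + (-39*D + D)) = 15 - 5*2*D*(D - 38*D) = 15 - 5*2*D*(-37*D) = 15 - (-370)*D**2 = 15 + 370*D**2)
s(-8)*T(-41) = -(15 + 370*(-41)**2)/30 = -(15 + 370*1681)/30 = -(15 + 621970)/30 = -1/30*621985 = -124397/6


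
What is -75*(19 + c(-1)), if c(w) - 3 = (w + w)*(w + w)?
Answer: -1950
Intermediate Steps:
c(w) = 3 + 4*w² (c(w) = 3 + (w + w)*(w + w) = 3 + (2*w)*(2*w) = 3 + 4*w²)
-75*(19 + c(-1)) = -75*(19 + (3 + 4*(-1)²)) = -75*(19 + (3 + 4*1)) = -75*(19 + (3 + 4)) = -75*(19 + 7) = -75*26 = -1950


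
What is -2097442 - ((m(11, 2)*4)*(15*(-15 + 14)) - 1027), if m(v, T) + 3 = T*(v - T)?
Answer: -2095515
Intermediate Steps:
m(v, T) = -3 + T*(v - T)
-2097442 - ((m(11, 2)*4)*(15*(-15 + 14)) - 1027) = -2097442 - (((-3 - 1*2² + 2*11)*4)*(15*(-15 + 14)) - 1027) = -2097442 - (((-3 - 1*4 + 22)*4)*(15*(-1)) - 1027) = -2097442 - (((-3 - 4 + 22)*4)*(-15) - 1027) = -2097442 - ((15*4)*(-15) - 1027) = -2097442 - (60*(-15) - 1027) = -2097442 - (-900 - 1027) = -2097442 - 1*(-1927) = -2097442 + 1927 = -2095515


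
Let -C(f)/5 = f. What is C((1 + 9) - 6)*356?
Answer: -7120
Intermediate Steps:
C(f) = -5*f
C((1 + 9) - 6)*356 = -5*((1 + 9) - 6)*356 = -5*(10 - 6)*356 = -5*4*356 = -20*356 = -7120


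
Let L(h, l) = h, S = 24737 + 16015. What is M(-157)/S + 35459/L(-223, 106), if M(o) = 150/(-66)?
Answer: -15895282423/99964656 ≈ -159.01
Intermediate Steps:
M(o) = -25/11 (M(o) = 150*(-1/66) = -25/11)
S = 40752
M(-157)/S + 35459/L(-223, 106) = -25/11/40752 + 35459/(-223) = -25/11*1/40752 + 35459*(-1/223) = -25/448272 - 35459/223 = -15895282423/99964656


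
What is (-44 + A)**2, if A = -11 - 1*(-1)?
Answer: 2916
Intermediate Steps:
A = -10 (A = -11 + 1 = -10)
(-44 + A)**2 = (-44 - 10)**2 = (-54)**2 = 2916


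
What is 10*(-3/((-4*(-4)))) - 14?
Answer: -127/8 ≈ -15.875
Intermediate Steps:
10*(-3/((-4*(-4)))) - 14 = 10*(-3/16) - 14 = -15/8 - 14 = -127/8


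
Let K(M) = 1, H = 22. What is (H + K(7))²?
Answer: 529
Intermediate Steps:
(H + K(7))² = (22 + 1)² = 23² = 529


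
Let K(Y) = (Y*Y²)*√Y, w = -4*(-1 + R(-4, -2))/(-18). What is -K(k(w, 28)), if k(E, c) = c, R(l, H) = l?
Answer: -43904*√7 ≈ -1.1616e+5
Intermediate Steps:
w = -10/9 (w = -4*(-1 - 4)/(-18) = -4*(-5)*(-1/18) = 20*(-1/18) = -10/9 ≈ -1.1111)
K(Y) = Y^(7/2) (K(Y) = Y³*√Y = Y^(7/2))
-K(k(w, 28)) = -28^(7/2) = -43904*√7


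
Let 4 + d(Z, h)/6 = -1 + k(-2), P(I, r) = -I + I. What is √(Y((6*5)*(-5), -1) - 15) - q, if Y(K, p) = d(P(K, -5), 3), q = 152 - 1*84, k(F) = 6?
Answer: -68 + 3*I ≈ -68.0 + 3.0*I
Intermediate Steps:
P(I, r) = 0
q = 68 (q = 152 - 84 = 68)
d(Z, h) = 6 (d(Z, h) = -24 + 6*(-1 + 6) = -24 + 6*5 = -24 + 30 = 6)
Y(K, p) = 6
√(Y((6*5)*(-5), -1) - 15) - q = √(6 - 15) - 1*68 = √(-9) - 68 = 3*I - 68 = -68 + 3*I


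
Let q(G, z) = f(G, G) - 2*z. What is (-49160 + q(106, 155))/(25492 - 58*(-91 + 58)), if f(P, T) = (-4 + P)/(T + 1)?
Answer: -2646594/1466221 ≈ -1.8050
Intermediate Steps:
f(P, T) = (-4 + P)/(1 + T)
q(G, z) = -2*z + (-4 + G)/(1 + G) (q(G, z) = (-4 + G)/(1 + G) - 2*z = -2*z + (-4 + G)/(1 + G))
(-49160 + q(106, 155))/(25492 - 58*(-91 + 58)) = (-49160 + (-4 + 106 - 2*155*(1 + 106))/(1 + 106))/(25492 - 58*(-91 + 58)) = (-49160 + (-4 + 106 - 2*155*107)/107)/(25492 - 58*(-33)) = (-49160 + (-4 + 106 - 33170)/107)/(25492 + 1914) = (-49160 + (1/107)*(-33068))/27406 = (-49160 - 33068/107)*(1/27406) = -5293188/107*1/27406 = -2646594/1466221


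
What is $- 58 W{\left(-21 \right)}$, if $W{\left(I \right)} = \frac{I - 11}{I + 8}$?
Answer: $- \frac{1856}{13} \approx -142.77$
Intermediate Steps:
$W{\left(I \right)} = \frac{-11 + I}{8 + I}$
$- 58 W{\left(-21 \right)} = - 58 \frac{-11 - 21}{8 - 21} = - 58 \frac{1}{-13} \left(-32\right) = - 58 \left(\left(- \frac{1}{13}\right) \left(-32\right)\right) = \left(-58\right) \frac{32}{13} = - \frac{1856}{13}$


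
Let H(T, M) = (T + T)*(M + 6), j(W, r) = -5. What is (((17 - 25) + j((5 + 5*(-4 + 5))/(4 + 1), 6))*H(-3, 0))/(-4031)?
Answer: -468/4031 ≈ -0.11610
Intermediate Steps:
H(T, M) = 2*T*(6 + M) (H(T, M) = (2*T)*(6 + M) = 2*T*(6 + M))
(((17 - 25) + j((5 + 5*(-4 + 5))/(4 + 1), 6))*H(-3, 0))/(-4031) = (((17 - 25) - 5)*(2*(-3)*(6 + 0)))/(-4031) = ((-8 - 5)*(2*(-3)*6))*(-1/4031) = -13*(-36)*(-1/4031) = 468*(-1/4031) = -468/4031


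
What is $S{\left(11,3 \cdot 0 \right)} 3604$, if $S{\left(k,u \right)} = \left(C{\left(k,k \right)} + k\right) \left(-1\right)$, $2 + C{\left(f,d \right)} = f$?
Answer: $-72080$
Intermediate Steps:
$C{\left(f,d \right)} = -2 + f$
$S{\left(k,u \right)} = 2 - 2 k$ ($S{\left(k,u \right)} = \left(\left(-2 + k\right) + k\right) \left(-1\right) = \left(-2 + 2 k\right) \left(-1\right) = 2 - 2 k$)
$S{\left(11,3 \cdot 0 \right)} 3604 = \left(2 - 22\right) 3604 = \left(-20\right) 3604 = -72080$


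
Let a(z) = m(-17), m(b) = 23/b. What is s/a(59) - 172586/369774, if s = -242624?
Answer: 762584414557/4252401 ≈ 1.7933e+5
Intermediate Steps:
a(z) = -23/17 (a(z) = 23/(-17) = 23*(-1/17) = -23/17)
s/a(59) - 172586/369774 = -242624/(-23/17) - 172586/369774 = -242624*(-17/23) - 172586*1/369774 = 4124608/23 - 86293/184887 = 762584414557/4252401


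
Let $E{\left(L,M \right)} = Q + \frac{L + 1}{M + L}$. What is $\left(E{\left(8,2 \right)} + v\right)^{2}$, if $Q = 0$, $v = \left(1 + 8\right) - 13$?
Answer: $\frac{961}{100} \approx 9.61$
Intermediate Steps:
$v = -4$ ($v = 9 - 13 = -4$)
$E{\left(L,M \right)} = \frac{1 + L}{L + M}$ ($E{\left(L,M \right)} = 0 + \frac{L + 1}{M + L} = 0 + \frac{1 + L}{L + M} = \frac{1 + L}{L + M}$)
$\left(E{\left(8,2 \right)} + v\right)^{2} = \left(\frac{1 + 8}{8 + 2} - 4\right)^{2} = \left(\frac{1}{10} \cdot 9 - 4\right)^{2} = \left(\frac{9}{10} - 4\right)^{2} = \left(- \frac{31}{10}\right)^{2} = \frac{961}{100}$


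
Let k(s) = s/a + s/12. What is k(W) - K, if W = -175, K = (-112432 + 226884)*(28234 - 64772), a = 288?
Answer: 1204371982313/288 ≈ 4.1818e+9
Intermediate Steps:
K = -4181847176 (K = 114452*(-36538) = -4181847176)
k(s) = 25*s/288 (k(s) = s/288 + s/12 = 25*s/288)
k(W) - K = (25/288)*(-175) - 1*(-4181847176) = -4375/288 + 4181847176 = 1204371982313/288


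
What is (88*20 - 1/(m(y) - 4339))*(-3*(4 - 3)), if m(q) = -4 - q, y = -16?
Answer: -22846563/4327 ≈ -5280.0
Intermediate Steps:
(88*20 - 1/(m(y) - 4339))*(-3*(4 - 3)) = (88*20 - 1/((-4 - 1*(-16)) - 4339))*(-3*(4 - 3)) = (1760 - 1/((-4 + 16) - 4339))*(-3*1) = (1760 - 1/(12 - 4339))*(-3) = (1760 - 1/(-4327))*(-3) = (1760 - 1*(-1/4327))*(-3) = (1760 + 1/4327)*(-3) = (7615521/4327)*(-3) = -22846563/4327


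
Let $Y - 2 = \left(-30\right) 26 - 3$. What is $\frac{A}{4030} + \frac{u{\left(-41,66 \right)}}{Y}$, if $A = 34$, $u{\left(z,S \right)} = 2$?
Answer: $\frac{9247}{1573715} \approx 0.0058759$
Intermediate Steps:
$Y = -781$ ($Y = 2 - 783 = -781$)
$\frac{A}{4030} + \frac{u{\left(-41,66 \right)}}{Y} = \frac{34}{4030} + \frac{2}{-781} = 34 \cdot \frac{1}{4030} + 2 \left(- \frac{1}{781}\right) = \frac{17}{2015} - \frac{2}{781} = \frac{9247}{1573715}$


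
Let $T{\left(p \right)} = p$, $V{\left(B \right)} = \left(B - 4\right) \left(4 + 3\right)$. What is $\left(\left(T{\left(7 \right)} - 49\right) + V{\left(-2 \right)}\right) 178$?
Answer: $-14952$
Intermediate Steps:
$V{\left(B \right)} = -28 + 7 B$ ($V{\left(B \right)} = \left(-4 + B\right) 7 = -28 + 7 B$)
$\left(\left(T{\left(7 \right)} - 49\right) + V{\left(-2 \right)}\right) 178 = \left(\left(7 - 49\right) + \left(-28 + 7 \left(-2\right)\right)\right) 178 = \left(\left(7 - 49\right) - 42\right) 178 = \left(-42 - 42\right) 178 = \left(-84\right) 178 = -14952$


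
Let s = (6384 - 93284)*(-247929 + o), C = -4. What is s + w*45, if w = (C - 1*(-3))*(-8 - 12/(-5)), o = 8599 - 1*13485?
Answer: 21969623752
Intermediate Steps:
o = -4886 (o = 8599 - 13485 = -4886)
w = 28/5 (w = (-4 - 1*(-3))*(-8 - 12/(-5)) = (-4 + 3)*(-8 - 12*(-⅕)) = -(-8 + 12/5) = -1*(-28/5) = 28/5 ≈ 5.6000)
s = 21969623500 (s = (6384 - 93284)*(-247929 - 4886) = -86900*(-252815) = 21969623500)
s + w*45 = 21969623500 + (28/5)*45 = 21969623500 + 252 = 21969623752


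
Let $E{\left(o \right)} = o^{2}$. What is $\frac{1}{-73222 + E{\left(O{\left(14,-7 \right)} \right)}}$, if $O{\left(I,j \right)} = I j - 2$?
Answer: $- \frac{1}{63222} \approx -1.5817 \cdot 10^{-5}$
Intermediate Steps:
$O{\left(I,j \right)} = -2 + I j$
$\frac{1}{-73222 + E{\left(O{\left(14,-7 \right)} \right)}} = \frac{1}{-73222 + \left(-2 + 14 \left(-7\right)\right)^{2}} = \frac{1}{-73222 + \left(-2 - 98\right)^{2}} = \frac{1}{-73222 + \left(-100\right)^{2}} = \frac{1}{-73222 + 10000} = \frac{1}{-63222} = - \frac{1}{63222}$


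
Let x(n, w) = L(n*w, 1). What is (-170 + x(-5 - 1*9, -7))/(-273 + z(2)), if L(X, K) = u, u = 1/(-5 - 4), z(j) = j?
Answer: 1531/2439 ≈ 0.62772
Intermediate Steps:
u = -1/9 (u = 1/(-9) = -1/9 ≈ -0.11111)
L(X, K) = -1/9
x(n, w) = -1/9
(-170 + x(-5 - 1*9, -7))/(-273 + z(2)) = (-170 - 1/9)/(-273 + 2) = -1531/9/(-271) = -1531/9*(-1/271) = 1531/2439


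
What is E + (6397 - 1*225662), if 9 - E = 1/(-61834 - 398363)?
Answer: -100900953431/460197 ≈ -2.1926e+5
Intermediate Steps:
E = 4141774/460197 (E = 9 - 1/(-61834 - 398363) = 9 - 1/(-460197) = 9 - 1*(-1/460197) = 9 + 1/460197 = 4141774/460197 ≈ 9.0000)
E + (6397 - 1*225662) = 4141774/460197 + (6397 - 1*225662) = 4141774/460197 + (6397 - 225662) = 4141774/460197 - 219265 = -100900953431/460197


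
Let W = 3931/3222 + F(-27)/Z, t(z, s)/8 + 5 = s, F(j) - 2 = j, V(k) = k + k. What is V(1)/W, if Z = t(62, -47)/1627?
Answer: 1340352/66345073 ≈ 0.020203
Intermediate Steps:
V(k) = 2*k
F(j) = 2 + j
t(z, s) = -40 + 8*s
Z = -416/1627 (Z = (-40 + 8*(-47))/1627 = (-40 - 376)*(1/1627) = -416*1/1627 = -416/1627 ≈ -0.25569)
W = 66345073/670176 (W = 3931/3222 + (2 - 27)/(-416/1627) = 3931*(1/3222) - 25*(-1627/416) = 3931/3222 + 40675/416 = 66345073/670176 ≈ 98.996)
V(1)/W = (2*1)/(66345073/670176) = 2*(670176/66345073) = 1340352/66345073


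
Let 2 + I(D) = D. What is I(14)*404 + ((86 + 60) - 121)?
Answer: 4873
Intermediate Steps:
I(D) = -2 + D
I(14)*404 + ((86 + 60) - 121) = (-2 + 14)*404 + ((86 + 60) - 121) = 12*404 + (146 - 121) = 4848 + 25 = 4873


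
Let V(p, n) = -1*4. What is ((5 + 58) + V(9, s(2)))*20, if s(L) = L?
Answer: 1180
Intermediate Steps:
V(p, n) = -4
((5 + 58) + V(9, s(2)))*20 = ((5 + 58) - 4)*20 = (63 - 4)*20 = 59*20 = 1180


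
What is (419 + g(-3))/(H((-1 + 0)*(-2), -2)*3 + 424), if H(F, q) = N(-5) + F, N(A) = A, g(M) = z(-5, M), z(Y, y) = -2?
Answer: 417/415 ≈ 1.0048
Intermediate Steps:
g(M) = -2
H(F, q) = -5 + F
(419 + g(-3))/(H((-1 + 0)*(-2), -2)*3 + 424) = (419 - 2)/((-5 + (-1 + 0)*(-2))*3 + 424) = 417/((-5 - 1*(-2))*3 + 424) = 417/((-5 + 2)*3 + 424) = 417/(-3*3 + 424) = 417/(-9 + 424) = 417/415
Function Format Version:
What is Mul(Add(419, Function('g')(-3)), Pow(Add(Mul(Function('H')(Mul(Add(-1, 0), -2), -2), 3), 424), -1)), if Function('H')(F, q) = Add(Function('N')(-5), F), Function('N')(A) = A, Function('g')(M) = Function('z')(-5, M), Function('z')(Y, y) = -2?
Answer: Rational(417, 415) ≈ 1.0048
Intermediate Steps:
Function('g')(M) = -2
Function('H')(F, q) = Add(-5, F)
Mul(Add(419, Function('g')(-3)), Pow(Add(Mul(Function('H')(Mul(Add(-1, 0), -2), -2), 3), 424), -1)) = Mul(Add(419, -2), Pow(Add(Mul(Add(-5, Mul(Add(-1, 0), -2)), 3), 424), -1)) = Mul(417, Pow(Add(Mul(Add(-5, Mul(-1, -2)), 3), 424), -1)) = Mul(417, Pow(Add(Mul(Add(-5, 2), 3), 424), -1)) = Mul(417, Pow(Add(Mul(-3, 3), 424), -1)) = Mul(417, Pow(Add(-9, 424), -1)) = Mul(417, Pow(415, -1)) = Mul(417, Rational(1, 415)) = Rational(417, 415)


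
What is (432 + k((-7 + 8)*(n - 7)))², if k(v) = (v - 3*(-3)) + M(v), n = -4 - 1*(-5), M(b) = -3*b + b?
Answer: 199809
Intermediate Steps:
M(b) = -2*b
n = 1 (n = -4 + 5 = 1)
k(v) = 9 - v (k(v) = (v - 3*(-3)) - 2*v = (v + 9) - 2*v = (9 + v) - 2*v = 9 - v)
(432 + k((-7 + 8)*(n - 7)))² = (432 + (9 - (-7 + 8)*(1 - 7)))² = (432 + (9 - (-6)))² = (432 + (9 - 1*(-6)))² = (432 + (9 + 6))² = (432 + 15)² = 447² = 199809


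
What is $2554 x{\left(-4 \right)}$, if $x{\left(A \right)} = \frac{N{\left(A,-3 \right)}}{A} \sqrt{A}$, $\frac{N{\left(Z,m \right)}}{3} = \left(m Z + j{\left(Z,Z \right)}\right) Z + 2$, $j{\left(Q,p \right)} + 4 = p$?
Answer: $53634 i \approx 53634.0 i$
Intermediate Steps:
$j{\left(Q,p \right)} = -4 + p$
$N{\left(Z,m \right)} = 6 + 3 Z \left(-4 + Z + Z m\right)$ ($N{\left(Z,m \right)} = 3 \left(\left(m Z + \left(-4 + Z\right)\right) Z + 2\right) = 3 \left(\left(Z m + \left(-4 + Z\right)\right) Z + 2\right) = 3 \left(\left(-4 + Z + Z m\right) Z + 2\right) = 3 \left(Z \left(-4 + Z + Z m\right) + 2\right) = 3 \left(2 + Z \left(-4 + Z + Z m\right)\right) = 6 + 3 Z \left(-4 + Z + Z m\right)$)
$x{\left(A \right)} = \frac{6 - 9 A^{2} + 3 A \left(-4 + A\right)}{\sqrt{A}}$ ($x{\left(A \right)} = \frac{6 + 3 A \left(-4 + A\right) + 3 \left(-3\right) A^{2}}{A} \sqrt{A} = \frac{6 + 3 A \left(-4 + A\right) - 9 A^{2}}{A} \sqrt{A} = \frac{6 - 9 A^{2} + 3 A \left(-4 + A\right)}{A} \sqrt{A} = \frac{6 - 9 A^{2} + 3 A \left(-4 + A\right)}{\sqrt{A}}$)
$2554 x{\left(-4 \right)} = 2554 \frac{6 \left(1 - \left(-4\right)^{2} - -8\right)}{2 i} = 2554 \cdot 6 \left(- \frac{i}{2}\right) \left(1 - 16 + 8\right) = 2554 \cdot 6 \left(- \frac{i}{2}\right) \left(-7\right) = 2554 \cdot 21 i = 53634 i$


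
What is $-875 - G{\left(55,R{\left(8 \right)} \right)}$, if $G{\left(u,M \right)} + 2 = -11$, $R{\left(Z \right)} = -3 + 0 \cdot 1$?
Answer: $-862$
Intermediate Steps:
$R{\left(Z \right)} = -3$ ($R{\left(Z \right)} = -3 + 0 = -3$)
$G{\left(u,M \right)} = -13$ ($G{\left(u,M \right)} = -2 - 11 = -13$)
$-875 - G{\left(55,R{\left(8 \right)} \right)} = -875 - -13 = -875 + 13 = -862$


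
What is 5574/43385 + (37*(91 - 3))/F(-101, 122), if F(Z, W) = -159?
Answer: -140375294/6898215 ≈ -20.350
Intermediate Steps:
5574/43385 + (37*(91 - 3))/F(-101, 122) = 5574/43385 + (37*(91 - 3))/(-159) = 5574*(1/43385) + (37*88)*(-1/159) = 5574/43385 + 3256*(-1/159) = 5574/43385 - 3256/159 = -140375294/6898215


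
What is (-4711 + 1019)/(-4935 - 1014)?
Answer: 3692/5949 ≈ 0.62061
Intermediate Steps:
(-4711 + 1019)/(-4935 - 1014) = -3692/(-5949) = -3692*(-1/5949) = 3692/5949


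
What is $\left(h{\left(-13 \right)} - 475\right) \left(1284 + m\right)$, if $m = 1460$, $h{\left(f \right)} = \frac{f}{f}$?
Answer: $-1300656$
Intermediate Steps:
$h{\left(f \right)} = 1$
$\left(h{\left(-13 \right)} - 475\right) \left(1284 + m\right) = \left(1 - 475\right) \left(1284 + 1460\right) = \left(1 - 475\right) 2744 = \left(-474\right) 2744 = -1300656$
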